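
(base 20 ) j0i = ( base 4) 1313002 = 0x1DC2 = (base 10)7618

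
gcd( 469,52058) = 1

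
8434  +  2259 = 10693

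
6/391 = 6/391 = 0.02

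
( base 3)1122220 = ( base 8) 2274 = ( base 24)22c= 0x4BC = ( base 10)1212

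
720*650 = 468000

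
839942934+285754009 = 1125696943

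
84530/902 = 42265/451=   93.71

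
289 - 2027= -1738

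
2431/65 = 187/5 = 37.40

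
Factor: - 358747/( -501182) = 2^( - 1 )*11^(-2)*19^( -1)*109^ (-1)*358747^1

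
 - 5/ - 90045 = 1/18009= 0.00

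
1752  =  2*876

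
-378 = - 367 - 11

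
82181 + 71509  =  153690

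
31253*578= 18064234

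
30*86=2580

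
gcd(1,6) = 1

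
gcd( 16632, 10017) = 189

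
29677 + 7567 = 37244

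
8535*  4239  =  36179865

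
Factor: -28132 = -2^2*13^1*541^1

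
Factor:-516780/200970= -18/7 = -  2^1*3^2 * 7^( - 1) 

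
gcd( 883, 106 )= 1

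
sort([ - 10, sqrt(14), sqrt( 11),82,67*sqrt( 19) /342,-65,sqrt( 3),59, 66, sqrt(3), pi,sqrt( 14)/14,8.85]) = [-65, - 10, sqrt(14)/14, 67*sqrt( 19)/342,sqrt( 3),sqrt( 3), pi, sqrt( 11),sqrt( 14 ), 8.85, 59, 66, 82 ] 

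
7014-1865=5149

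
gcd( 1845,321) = 3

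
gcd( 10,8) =2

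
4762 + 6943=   11705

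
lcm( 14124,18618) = 409596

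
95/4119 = 95/4119 = 0.02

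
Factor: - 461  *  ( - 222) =102342 = 2^1 * 3^1 * 37^1 * 461^1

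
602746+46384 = 649130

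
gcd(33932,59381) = 8483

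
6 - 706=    - 700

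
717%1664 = 717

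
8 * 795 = 6360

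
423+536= 959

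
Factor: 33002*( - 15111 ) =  - 498693222 = - 2^1*3^2*23^1*29^1 * 73^1*569^1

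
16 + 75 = 91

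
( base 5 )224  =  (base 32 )20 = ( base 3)2101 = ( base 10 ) 64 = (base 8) 100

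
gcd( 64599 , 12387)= 3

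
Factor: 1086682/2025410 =543341/1012705 = 5^(  -  1)*67^ ( - 1)*3023^ ( - 1 )*543341^1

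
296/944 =37/118= 0.31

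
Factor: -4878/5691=-6/7 = - 2^1*3^1*7^( - 1)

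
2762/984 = 2 + 397/492=2.81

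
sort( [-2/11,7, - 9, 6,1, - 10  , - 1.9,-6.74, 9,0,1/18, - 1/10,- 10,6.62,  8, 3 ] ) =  [ - 10, - 10, - 9, - 6.74, - 1.9 , - 2/11,-1/10, 0,1/18, 1,3,6,6.62, 7,8, 9]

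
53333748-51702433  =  1631315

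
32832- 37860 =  - 5028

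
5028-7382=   -  2354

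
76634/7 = 76634/7 = 10947.71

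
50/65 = 10/13 = 0.77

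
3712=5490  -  1778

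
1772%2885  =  1772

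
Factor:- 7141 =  - 37^1*193^1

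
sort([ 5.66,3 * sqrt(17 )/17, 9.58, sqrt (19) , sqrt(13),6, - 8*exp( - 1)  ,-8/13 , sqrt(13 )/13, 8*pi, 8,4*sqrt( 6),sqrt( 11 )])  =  [ - 8*exp( - 1 ),-8/13,sqrt( 13 )/13,  3*sqrt(17 ) /17,  sqrt( 11),  sqrt (13 )  ,  sqrt( 19),5.66,  6,  8 , 9.58, 4 *sqrt( 6 ),8 *pi ] 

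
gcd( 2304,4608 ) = 2304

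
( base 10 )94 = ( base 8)136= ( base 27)3d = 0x5e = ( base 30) 34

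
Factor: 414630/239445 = 542/313 = 2^1*271^1 * 313^( - 1)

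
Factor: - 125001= - 3^2*17^1*19^1*43^1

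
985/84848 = 985/84848= 0.01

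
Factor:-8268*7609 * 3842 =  - 241704876504 = -2^3*3^1*7^1 * 13^1*17^1  *  53^1*113^1*1087^1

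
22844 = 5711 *4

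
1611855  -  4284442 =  -2672587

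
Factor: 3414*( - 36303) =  - 123938442 = - 2^1*3^2*569^1*12101^1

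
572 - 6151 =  - 5579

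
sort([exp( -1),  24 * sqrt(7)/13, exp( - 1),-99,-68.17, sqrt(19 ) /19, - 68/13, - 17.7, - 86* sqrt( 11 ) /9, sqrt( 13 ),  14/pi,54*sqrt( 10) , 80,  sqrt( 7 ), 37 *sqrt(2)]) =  [ - 99, -68.17, - 86*sqrt( 11) /9, - 17.7,  -  68/13, sqrt( 19) /19,exp ( - 1),  exp(-1), sqrt(7 ), sqrt( 13),14/pi, 24 * sqrt(7 )/13 , 37 * sqrt( 2),80 , 54*sqrt (10)]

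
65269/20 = 65269/20 = 3263.45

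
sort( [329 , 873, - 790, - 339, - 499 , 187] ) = [ - 790, - 499,-339, 187, 329, 873] 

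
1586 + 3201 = 4787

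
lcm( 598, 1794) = 1794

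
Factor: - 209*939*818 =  - 2^1*3^1*11^1 *19^1* 313^1 * 409^1 = - 160533318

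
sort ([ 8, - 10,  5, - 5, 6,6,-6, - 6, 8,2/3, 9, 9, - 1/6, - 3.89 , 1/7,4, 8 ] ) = [ - 10, - 6,-6, - 5,-3.89, - 1/6,1/7,2/3,4,5,6,6,8,8,8, 9,9 ] 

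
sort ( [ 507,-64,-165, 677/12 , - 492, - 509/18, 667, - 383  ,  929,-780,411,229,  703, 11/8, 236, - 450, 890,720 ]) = [ - 780,- 492,-450, - 383, - 165, - 64, - 509/18, 11/8 , 677/12, 229, 236  ,  411 , 507,  667, 703, 720, 890,929 ]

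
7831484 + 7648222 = 15479706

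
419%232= 187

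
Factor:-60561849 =-3^1*20187283^1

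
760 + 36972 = 37732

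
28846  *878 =25326788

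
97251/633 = 32417/211 = 153.64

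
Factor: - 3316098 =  - 2^1*3^1 * 67^1*73^1* 113^1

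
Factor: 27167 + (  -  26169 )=2^1*499^1 = 998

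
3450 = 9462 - 6012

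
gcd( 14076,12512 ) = 1564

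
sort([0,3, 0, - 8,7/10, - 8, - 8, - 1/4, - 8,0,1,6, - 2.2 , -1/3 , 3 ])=[  -  8, - 8, - 8, - 8, - 2.2, - 1/3,  -  1/4,0, 0,0,7/10,1,3,3, 6]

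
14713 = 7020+7693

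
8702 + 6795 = 15497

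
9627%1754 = 857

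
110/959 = 110/959 = 0.11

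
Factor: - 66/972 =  - 2^( - 1)*3^( - 4 )*11^1  =  - 11/162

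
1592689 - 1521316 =71373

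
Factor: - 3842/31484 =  - 113/926 = -2^ ( - 1)*113^1*463^(- 1)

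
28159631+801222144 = 829381775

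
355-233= 122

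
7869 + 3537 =11406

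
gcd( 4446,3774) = 6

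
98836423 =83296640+15539783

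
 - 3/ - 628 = 3/628 = 0.00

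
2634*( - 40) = -105360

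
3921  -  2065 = 1856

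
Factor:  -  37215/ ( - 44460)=827/988 = 2^( - 2) * 13^( - 1)* 19^( - 1)*827^1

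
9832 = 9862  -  30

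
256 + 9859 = 10115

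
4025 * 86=346150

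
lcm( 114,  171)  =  342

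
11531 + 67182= 78713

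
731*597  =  436407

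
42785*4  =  171140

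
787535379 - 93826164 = 693709215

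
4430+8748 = 13178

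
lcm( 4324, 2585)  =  237820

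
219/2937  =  73/979 = 0.07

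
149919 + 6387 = 156306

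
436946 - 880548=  - 443602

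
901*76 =68476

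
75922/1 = 75922 = 75922.00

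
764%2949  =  764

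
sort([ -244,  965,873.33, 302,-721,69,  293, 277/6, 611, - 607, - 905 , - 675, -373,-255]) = [ - 905, - 721, - 675,-607, - 373, - 255, - 244, 277/6 , 69,293, 302, 611,873.33, 965 ]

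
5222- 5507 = -285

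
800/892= 200/223 = 0.90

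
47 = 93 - 46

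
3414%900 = 714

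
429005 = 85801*5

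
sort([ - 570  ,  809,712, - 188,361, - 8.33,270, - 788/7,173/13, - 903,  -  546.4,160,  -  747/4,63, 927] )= [ - 903, - 570, - 546.4, - 188, - 747/4, - 788/7, - 8.33,173/13,63,160, 270,361,  712,809, 927] 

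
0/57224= 0 = 0.00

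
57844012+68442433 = 126286445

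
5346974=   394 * 13571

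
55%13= 3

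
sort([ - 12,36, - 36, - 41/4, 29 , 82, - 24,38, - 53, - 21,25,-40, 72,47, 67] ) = [ - 53, - 40, - 36, - 24,-21 , - 12 , - 41/4, 25, 29, 36,  38,47, 67, 72, 82]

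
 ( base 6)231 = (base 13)70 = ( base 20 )4b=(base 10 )91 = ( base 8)133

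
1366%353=307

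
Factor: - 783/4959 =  - 3/19 =-  3^1*19^( - 1)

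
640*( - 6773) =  - 4334720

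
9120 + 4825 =13945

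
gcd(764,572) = 4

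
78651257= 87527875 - 8876618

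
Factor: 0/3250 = 0 = 0^1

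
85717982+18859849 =104577831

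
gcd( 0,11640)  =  11640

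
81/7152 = 27/2384 = 0.01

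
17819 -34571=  - 16752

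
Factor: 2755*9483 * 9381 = 3^2*5^1*19^1* 29^2 * 53^1*59^1*109^1 = 245084863365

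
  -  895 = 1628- 2523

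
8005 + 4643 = 12648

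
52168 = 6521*8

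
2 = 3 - 1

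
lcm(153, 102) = 306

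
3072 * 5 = 15360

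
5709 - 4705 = 1004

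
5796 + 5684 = 11480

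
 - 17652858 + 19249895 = 1597037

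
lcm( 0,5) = 0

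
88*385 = 33880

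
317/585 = 317/585 = 0.54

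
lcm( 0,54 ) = 0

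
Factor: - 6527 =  - 61^1*107^1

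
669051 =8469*79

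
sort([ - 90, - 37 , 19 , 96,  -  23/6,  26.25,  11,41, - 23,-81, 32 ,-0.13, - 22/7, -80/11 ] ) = [ - 90, - 81, - 37, - 23, - 80/11, - 23/6, - 22/7, - 0.13, 11,19, 26.25,  32, 41, 96 ] 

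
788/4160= 197/1040= 0.19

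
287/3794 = 41/542  =  0.08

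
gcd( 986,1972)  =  986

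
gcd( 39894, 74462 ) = 2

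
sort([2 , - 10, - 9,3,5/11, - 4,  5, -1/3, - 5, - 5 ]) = [ - 10, - 9, - 5, - 5, - 4,-1/3,5/11,2, 3,5]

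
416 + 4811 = 5227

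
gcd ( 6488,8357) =1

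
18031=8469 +9562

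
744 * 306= 227664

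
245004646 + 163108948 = 408113594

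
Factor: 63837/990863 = 3^2*23^( - 1) *41^1*67^( - 1) *173^1*643^( - 1)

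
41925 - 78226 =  - 36301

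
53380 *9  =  480420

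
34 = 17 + 17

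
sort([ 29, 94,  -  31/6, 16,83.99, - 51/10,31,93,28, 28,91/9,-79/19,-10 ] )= [- 10, - 31/6,  -  51/10, - 79/19, 91/9, 16,28,28,29, 31,  83.99, 93,94]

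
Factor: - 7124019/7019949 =  -  7^1*19^( - 1)* 107^( - 1) * 1151^ (  -  1)*339239^1   =  - 2374673/2339983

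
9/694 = 9/694=0.01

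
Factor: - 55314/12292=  - 9/2= -2^( - 1 )*3^2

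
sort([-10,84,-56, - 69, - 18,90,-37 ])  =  [ - 69, - 56, - 37, - 18,-10,84,90 ] 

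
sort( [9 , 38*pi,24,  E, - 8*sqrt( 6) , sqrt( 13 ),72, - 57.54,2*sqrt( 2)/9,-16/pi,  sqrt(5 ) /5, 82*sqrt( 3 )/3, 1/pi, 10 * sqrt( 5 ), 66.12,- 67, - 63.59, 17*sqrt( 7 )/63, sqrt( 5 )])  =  [-67, - 63.59,-57.54,-8 * sqrt (6 ),  -  16/pi, 2*sqrt(2 ) /9,  1/pi,sqrt( 5 )/5, 17*sqrt( 7 ) /63,  sqrt( 5 ),E, sqrt( 13 ), 9, 10*sqrt(5),24,82*sqrt( 3)/3,66.12,72, 38* pi] 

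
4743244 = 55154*86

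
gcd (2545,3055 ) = 5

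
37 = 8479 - 8442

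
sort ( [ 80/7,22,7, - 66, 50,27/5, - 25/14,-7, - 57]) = [ - 66, - 57, - 7, - 25/14 , 27/5 , 7,80/7, 22,50 ] 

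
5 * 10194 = 50970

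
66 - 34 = 32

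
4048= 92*44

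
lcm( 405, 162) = 810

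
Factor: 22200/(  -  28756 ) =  - 5550/7189 = - 2^1*3^1*5^2 * 7^ ( - 1)*13^ ( - 1 )*37^1*  79^( - 1 )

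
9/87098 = 9/87098 = 0.00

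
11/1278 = 11/1278  =  0.01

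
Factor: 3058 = 2^1*11^1*139^1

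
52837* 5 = 264185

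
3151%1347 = 457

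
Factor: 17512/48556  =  22/61 = 2^1*11^1*61^( - 1)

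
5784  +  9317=15101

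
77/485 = 77/485=0.16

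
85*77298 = 6570330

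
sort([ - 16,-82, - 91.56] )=[ - 91.56,  -  82 , - 16]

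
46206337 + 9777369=55983706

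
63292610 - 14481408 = 48811202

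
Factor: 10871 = 7^1*1553^1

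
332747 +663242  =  995989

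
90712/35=2591 + 27/35 = 2591.77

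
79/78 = 1  +  1/78  =  1.01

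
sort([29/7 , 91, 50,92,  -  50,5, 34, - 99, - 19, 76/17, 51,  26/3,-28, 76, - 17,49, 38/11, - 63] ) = [ - 99, - 63, - 50, - 28, - 19, -17, 38/11,29/7 , 76/17,5 , 26/3, 34, 49,50, 51, 76, 91,92] 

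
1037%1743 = 1037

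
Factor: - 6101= - 6101^1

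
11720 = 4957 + 6763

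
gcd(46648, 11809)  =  49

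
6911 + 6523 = 13434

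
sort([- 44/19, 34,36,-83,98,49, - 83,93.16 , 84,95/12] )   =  [ - 83,  -  83, - 44/19,95/12, 34,36,49,84,93.16,98 ] 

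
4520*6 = 27120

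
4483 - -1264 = 5747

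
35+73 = 108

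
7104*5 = 35520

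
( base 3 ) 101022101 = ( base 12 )4424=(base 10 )7516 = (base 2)1110101011100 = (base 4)1311130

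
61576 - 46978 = 14598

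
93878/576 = 46939/288 = 162.98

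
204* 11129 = 2270316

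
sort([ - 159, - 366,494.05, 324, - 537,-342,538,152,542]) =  [ - 537, - 366, - 342, - 159, 152 , 324,494.05,  538,542]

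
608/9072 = 38/567 = 0.07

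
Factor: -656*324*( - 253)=53773632 = 2^6 * 3^4*11^1*23^1*41^1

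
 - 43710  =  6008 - 49718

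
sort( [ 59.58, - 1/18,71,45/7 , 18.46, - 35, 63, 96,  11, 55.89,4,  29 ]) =[ - 35, - 1/18 , 4  ,  45/7,11, 18.46,29,55.89,59.58, 63,71,96 ] 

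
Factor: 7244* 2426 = 2^3*1213^1*1811^1 = 17573944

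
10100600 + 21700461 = 31801061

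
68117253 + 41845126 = 109962379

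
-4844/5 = -969 + 1/5= - 968.80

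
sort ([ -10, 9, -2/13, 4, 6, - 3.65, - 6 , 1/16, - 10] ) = [ - 10, - 10,-6, - 3.65, - 2/13, 1/16,4, 6,9]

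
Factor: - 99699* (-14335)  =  1429185165 = 3^1 * 5^1 * 47^1*61^1*167^1 * 199^1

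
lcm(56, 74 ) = 2072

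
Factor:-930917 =  -  13^1*101^1 * 709^1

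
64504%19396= 6316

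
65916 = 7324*9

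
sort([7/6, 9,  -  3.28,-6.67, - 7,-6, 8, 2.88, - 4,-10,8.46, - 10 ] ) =[-10 , - 10,-7,  -  6.67, - 6, - 4, - 3.28, 7/6,2.88,8,  8.46, 9 ] 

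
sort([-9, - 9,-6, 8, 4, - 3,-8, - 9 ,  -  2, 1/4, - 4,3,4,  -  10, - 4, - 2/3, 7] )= [ - 10, - 9,  -  9,-9, - 8, - 6, - 4, - 4,  -  3, - 2, - 2/3,1/4,3, 4, 4,  7, 8 ] 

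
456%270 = 186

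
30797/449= 68 + 265/449 =68.59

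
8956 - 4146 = 4810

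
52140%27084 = 25056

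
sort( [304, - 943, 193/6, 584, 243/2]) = [ - 943, 193/6, 243/2 , 304, 584 ]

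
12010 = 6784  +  5226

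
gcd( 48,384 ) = 48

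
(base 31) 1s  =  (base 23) 2d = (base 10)59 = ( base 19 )32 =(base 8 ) 73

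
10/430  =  1/43 = 0.02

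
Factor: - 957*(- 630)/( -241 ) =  - 2^1*3^3  *  5^1* 7^1*11^1 * 29^1*241^( - 1 ) = - 602910/241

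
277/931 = 277/931 = 0.30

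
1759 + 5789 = 7548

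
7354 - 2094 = 5260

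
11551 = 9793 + 1758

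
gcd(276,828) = 276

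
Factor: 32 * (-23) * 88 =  - 2^8*11^1*23^1 = - 64768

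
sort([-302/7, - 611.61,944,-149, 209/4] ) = [  -  611.61,-149, - 302/7,209/4, 944]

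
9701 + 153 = 9854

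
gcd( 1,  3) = 1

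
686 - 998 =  - 312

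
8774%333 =116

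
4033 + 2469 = 6502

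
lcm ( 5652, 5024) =45216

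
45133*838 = 37821454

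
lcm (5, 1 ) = 5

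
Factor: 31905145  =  5^1*367^1*17387^1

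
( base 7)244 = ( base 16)82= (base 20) 6a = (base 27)4M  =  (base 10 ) 130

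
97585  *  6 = 585510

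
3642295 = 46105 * 79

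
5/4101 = 5/4101 = 0.00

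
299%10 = 9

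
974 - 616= 358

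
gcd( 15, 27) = 3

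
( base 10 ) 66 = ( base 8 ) 102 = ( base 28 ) 2a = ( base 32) 22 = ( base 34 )1w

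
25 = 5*5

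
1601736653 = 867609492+734127161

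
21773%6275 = 2948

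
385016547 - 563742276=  - 178725729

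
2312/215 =2312/215 = 10.75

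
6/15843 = 2/5281 = 0.00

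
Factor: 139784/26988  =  2^1*3^( - 1)*13^(-1 )*101^1 = 202/39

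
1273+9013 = 10286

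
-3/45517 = -3/45517 = -0.00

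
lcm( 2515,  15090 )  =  15090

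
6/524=3/262 = 0.01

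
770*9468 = 7290360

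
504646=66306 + 438340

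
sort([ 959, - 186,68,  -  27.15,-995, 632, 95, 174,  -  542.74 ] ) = [- 995, - 542.74, -186 , - 27.15,68,95, 174,632, 959 ] 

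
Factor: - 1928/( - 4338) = 4/9 = 2^2*3^( - 2)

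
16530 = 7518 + 9012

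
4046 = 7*578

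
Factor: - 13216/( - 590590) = 16/715 = 2^4*5^( - 1)*11^(  -  1)*13^(  -  1) 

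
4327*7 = 30289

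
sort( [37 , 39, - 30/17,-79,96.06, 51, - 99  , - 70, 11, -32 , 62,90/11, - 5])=[ - 99, - 79 ,-70, - 32,  -  5, - 30/17, 90/11,11 , 37,39,51,  62, 96.06]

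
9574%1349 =131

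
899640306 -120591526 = 779048780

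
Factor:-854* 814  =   - 2^2 * 7^1*11^1*37^1*61^1 =- 695156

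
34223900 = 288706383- 254482483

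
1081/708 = 1081/708 = 1.53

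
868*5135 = 4457180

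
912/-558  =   -2 + 34/93 = - 1.63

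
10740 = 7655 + 3085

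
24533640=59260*414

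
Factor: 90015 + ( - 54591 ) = 2^5*3^3 * 41^1=35424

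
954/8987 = 954/8987 = 0.11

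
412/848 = 103/212=0.49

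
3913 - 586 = 3327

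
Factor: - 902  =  -2^1*11^1*41^1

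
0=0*567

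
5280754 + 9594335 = 14875089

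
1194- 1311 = - 117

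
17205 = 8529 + 8676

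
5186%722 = 132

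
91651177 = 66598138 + 25053039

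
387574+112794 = 500368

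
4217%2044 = 129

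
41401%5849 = 458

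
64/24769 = 64/24769 = 0.00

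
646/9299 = 38/547  =  0.07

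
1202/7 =171+5/7 = 171.71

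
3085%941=262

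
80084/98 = 817 + 9/49 =817.18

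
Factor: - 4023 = -3^3*149^1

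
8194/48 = 170 + 17/24=170.71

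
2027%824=379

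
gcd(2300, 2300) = 2300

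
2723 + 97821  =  100544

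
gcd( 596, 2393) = 1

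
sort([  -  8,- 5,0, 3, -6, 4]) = [ - 8, - 6,-5 , 0, 3, 4]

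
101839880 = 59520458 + 42319422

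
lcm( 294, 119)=4998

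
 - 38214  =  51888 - 90102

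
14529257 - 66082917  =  -51553660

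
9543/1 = 9543  =  9543.00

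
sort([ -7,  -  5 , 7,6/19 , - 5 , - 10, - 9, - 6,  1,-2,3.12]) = [-10, -9, - 7, - 6, - 5, - 5, - 2,6/19,1,3.12, 7] 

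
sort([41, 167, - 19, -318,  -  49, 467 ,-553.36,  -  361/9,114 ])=[ -553.36, - 318 , - 49, - 361/9,  -  19, 41,114 , 167,467 ] 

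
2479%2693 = 2479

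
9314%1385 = 1004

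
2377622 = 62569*38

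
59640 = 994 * 60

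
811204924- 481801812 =329403112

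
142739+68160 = 210899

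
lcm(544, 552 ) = 37536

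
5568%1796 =180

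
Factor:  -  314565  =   - 3^1 * 5^1*67^1*313^1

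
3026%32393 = 3026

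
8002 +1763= 9765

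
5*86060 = 430300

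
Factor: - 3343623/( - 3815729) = 3^1*317^( - 1)* 12037^( - 1 )*1114541^1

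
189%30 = 9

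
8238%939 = 726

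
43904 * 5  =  219520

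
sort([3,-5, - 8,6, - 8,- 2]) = [ - 8, - 8,-5, - 2,3 , 6] 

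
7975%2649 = 28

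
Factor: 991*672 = 665952  =  2^5*3^1*7^1 * 991^1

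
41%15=11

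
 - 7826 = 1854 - 9680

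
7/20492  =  7/20492 = 0.00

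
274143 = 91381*3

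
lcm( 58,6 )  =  174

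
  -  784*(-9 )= 7056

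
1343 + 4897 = 6240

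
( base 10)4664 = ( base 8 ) 11070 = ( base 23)8II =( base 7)16412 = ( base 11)3560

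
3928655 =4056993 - 128338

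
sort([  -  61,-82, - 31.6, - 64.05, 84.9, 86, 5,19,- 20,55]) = [ - 82, - 64.05,  -  61, - 31.6, - 20,5, 19,55,84.9 , 86 ]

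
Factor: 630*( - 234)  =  -147420 =- 2^2*3^4*5^1*7^1*13^1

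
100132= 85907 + 14225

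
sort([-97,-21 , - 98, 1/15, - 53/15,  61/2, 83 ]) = [ - 98, - 97, - 21, - 53/15, 1/15, 61/2,83]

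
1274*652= 830648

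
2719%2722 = 2719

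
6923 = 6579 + 344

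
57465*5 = 287325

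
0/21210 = 0 = 0.00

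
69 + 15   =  84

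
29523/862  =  29523/862 =34.25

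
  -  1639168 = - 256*6403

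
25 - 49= -24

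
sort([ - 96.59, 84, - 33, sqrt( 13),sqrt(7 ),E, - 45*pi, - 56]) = [ - 45*pi , - 96.59, - 56, - 33 , sqrt(7 ),  E,sqrt( 13),84] 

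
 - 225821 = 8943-234764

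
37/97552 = 37/97552 = 0.00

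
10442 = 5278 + 5164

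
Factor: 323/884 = 19/52 = 2^( - 2)*13^ ( - 1)*19^1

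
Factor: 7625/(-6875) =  - 61/55 = - 5^ (- 1)*11^ ( - 1)* 61^1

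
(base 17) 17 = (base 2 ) 11000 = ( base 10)24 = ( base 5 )44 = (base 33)o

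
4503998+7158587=11662585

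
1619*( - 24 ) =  - 38856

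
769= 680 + 89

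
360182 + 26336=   386518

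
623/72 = 623/72 = 8.65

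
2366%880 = 606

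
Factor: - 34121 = - 149^1 * 229^1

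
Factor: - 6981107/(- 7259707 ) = 13^(-1 )*31^1 *53^1*607^1*79777^(-1 ) = 997301/1037101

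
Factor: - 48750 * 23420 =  - 1141725000 = - 2^3 * 3^1*5^5*13^1*1171^1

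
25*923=23075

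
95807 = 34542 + 61265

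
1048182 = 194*5403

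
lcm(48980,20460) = 1616340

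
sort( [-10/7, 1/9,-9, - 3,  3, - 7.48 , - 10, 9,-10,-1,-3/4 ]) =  [ - 10,-10, - 9, - 7.48, - 3,-10/7 , - 1,  -  3/4, 1/9, 3,9] 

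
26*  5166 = 134316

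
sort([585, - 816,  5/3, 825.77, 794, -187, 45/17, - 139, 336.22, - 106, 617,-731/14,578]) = [ - 816, - 187,-139, - 106, - 731/14, 5/3,45/17, 336.22, 578,585,617, 794,825.77]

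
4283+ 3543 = 7826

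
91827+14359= 106186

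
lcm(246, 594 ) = 24354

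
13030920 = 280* 46539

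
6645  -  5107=1538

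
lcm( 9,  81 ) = 81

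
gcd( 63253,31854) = 1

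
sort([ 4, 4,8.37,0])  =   [0, 4,4, 8.37]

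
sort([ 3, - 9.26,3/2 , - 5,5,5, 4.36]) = [- 9.26,  -  5,3/2,3 , 4.36,  5,5]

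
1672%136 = 40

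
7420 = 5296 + 2124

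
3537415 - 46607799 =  - 43070384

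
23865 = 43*555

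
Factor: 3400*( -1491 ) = -5069400 = -  2^3* 3^1  *  5^2*7^1*17^1*71^1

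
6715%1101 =109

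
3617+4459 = 8076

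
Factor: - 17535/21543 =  - 5^1*7^1*43^(  -  1) = -35/43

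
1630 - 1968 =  - 338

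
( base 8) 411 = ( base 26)A5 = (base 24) B1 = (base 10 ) 265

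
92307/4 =92307/4= 23076.75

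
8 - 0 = 8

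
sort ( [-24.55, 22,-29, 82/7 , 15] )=[ - 29, - 24.55, 82/7 , 15 , 22 ]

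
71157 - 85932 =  - 14775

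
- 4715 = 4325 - 9040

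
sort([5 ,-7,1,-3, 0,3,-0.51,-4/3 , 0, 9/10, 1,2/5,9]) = [ - 7, - 3,-4/3, - 0.51,  0,0,2/5, 9/10, 1,1, 3, 5, 9]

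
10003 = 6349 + 3654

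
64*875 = 56000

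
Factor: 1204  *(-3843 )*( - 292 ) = 2^4*3^2  *7^2*43^1*61^1*73^1  =  1351075824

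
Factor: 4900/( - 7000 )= - 2^(  -  1)*5^ ( - 1)*7^1   =  - 7/10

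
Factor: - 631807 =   -  11^1*19^1  *3023^1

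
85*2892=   245820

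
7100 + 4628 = 11728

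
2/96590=1/48295 = 0.00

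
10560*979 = 10338240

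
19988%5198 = 4394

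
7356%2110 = 1026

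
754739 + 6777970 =7532709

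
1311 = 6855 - 5544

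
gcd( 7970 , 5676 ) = 2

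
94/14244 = 47/7122  =  0.01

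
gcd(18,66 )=6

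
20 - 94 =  - 74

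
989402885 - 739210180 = 250192705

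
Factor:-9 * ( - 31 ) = 3^2*31^1 =279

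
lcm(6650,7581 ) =379050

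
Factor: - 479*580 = -2^2*5^1*29^1*479^1 = - 277820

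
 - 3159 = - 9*351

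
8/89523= 8/89523= 0.00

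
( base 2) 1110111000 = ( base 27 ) 187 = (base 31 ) UM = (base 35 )r7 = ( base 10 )952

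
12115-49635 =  - 37520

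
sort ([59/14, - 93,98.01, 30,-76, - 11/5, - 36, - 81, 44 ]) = [ - 93, - 81,-76,  -  36,-11/5, 59/14, 30,44, 98.01 ] 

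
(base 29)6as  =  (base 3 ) 21100200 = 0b1010011110100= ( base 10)5364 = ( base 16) 14f4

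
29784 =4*7446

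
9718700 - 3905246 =5813454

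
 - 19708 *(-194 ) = 3823352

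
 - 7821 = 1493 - 9314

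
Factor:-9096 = - 2^3 * 3^1*379^1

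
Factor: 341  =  11^1*31^1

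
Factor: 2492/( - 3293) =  - 2^2 * 7^1*37^( - 1) = -28/37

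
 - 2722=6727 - 9449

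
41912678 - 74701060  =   - 32788382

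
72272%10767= 7670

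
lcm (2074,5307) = 180438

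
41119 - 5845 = 35274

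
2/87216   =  1/43608= 0.00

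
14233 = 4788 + 9445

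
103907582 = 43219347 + 60688235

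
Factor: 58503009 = 3^1*19501003^1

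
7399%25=24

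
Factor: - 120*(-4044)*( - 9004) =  - 2^7*3^2*5^1*337^1*2251^1 =- 4369461120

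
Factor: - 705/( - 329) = 15/7 = 3^1*5^1*7^( - 1)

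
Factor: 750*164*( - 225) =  -2^3*3^3*5^5*41^1 = - 27675000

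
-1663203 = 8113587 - 9776790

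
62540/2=31270 = 31270.00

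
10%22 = 10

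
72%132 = 72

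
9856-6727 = 3129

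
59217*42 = 2487114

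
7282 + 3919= 11201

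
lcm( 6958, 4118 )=201782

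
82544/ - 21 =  - 3931+1/3  =  - 3930.67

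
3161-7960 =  - 4799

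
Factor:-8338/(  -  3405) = 2^1*3^( - 1 )*5^ (-1)*11^1*227^( - 1 ) *379^1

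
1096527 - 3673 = 1092854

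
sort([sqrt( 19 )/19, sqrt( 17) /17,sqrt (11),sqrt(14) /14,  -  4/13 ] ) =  [ - 4/13, sqrt(19) /19,sqrt( 17)/17, sqrt(14 )/14,  sqrt(11)]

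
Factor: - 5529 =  - 3^1*19^1*97^1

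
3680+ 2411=6091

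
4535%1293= 656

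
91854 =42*2187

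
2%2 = 0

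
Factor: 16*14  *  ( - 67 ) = -15008 =-2^5*7^1*67^1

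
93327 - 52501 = 40826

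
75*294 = 22050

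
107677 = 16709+90968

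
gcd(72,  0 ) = 72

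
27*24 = 648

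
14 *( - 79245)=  - 1109430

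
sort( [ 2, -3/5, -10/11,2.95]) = [ - 10/11, - 3/5,  2, 2.95 ] 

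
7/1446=7/1446 = 0.00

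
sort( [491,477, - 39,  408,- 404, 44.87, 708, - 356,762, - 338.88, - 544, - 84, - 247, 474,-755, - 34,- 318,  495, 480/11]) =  [ - 755,-544, - 404, - 356 , -338.88, - 318, - 247, - 84, - 39,- 34,480/11,  44.87,408, 474,477,491,  495, 708,762]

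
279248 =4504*62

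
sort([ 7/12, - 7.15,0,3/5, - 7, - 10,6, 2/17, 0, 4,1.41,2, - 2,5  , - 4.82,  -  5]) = [ - 10, - 7.15,- 7, - 5 , - 4.82,- 2, 0,0,2/17,  7/12,3/5,1.41,2,4, 5,6 ] 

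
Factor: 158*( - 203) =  - 2^1 *7^1*29^1*79^1 = - 32074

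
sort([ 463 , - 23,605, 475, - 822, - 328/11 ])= [ - 822,-328/11, - 23, 463,  475,605]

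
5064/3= 1688  =  1688.00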